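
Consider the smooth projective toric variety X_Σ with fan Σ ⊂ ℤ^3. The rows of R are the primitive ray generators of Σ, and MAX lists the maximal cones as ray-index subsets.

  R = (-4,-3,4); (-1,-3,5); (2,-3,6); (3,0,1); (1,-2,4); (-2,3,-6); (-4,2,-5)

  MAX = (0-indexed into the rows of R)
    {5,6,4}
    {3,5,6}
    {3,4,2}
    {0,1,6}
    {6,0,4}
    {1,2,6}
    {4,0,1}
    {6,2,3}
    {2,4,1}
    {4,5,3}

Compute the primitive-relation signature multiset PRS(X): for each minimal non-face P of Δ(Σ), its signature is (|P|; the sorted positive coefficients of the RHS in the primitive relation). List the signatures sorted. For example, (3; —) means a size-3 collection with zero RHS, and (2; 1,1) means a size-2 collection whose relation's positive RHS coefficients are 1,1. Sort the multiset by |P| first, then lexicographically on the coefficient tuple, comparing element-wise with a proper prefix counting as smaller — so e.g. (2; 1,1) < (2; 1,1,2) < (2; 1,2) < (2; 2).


9 minimal non-faces of Δ(Σ) (on 7 rays):

  P={2,5}:  v_{2} + v_{5} = 0 — sig = (2; —)
  P={0,3}:  v_{0} + v_{3} = v_{1} — sig = (2; 1)
  P={1,3}:  v_{1} + v_{3} = v_{2} — sig = (2; 1)
  P={1,5}:  v_{1} + v_{5} = v_{4} + v_{6} — sig = (2; 1,1)
  P={0,2}:  v_{0} + v_{2} = 2·v_{1} — sig = (2; 2)
  P={0,5}:  v_{0} + v_{5} = 2·v_{4} + 2·v_{6} — sig = (2; 2,2)
  P={3,4,6}:  v_{3} + v_{4} + v_{6} = 0 — sig = (3; —)
  P={1,4,6}:  v_{1} + v_{4} + v_{6} = v_{0} — sig = (3; 1)
  P={2,4,6}:  v_{2} + v_{4} + v_{6} = v_{1} — sig = (3; 1)

Sorted signature multiset PRS(X):
[(2; —), (2; 1), (2; 1), (2; 1,1), (2; 2), (2; 2,2), (3; —), (3; 1), (3; 1)]


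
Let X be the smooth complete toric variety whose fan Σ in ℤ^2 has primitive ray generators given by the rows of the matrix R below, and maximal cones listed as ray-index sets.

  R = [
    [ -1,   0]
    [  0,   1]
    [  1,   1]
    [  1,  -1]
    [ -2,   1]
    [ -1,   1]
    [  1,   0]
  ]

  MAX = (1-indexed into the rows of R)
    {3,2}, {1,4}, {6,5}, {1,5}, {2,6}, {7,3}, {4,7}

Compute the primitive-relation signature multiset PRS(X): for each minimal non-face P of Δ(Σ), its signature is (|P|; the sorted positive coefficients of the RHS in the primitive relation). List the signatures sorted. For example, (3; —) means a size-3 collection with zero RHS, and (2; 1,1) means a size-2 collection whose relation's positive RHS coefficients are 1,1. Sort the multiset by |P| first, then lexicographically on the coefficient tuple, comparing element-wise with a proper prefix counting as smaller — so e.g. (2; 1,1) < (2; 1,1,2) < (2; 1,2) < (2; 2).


14 collections generate NE(X_Σ); each relation:

  • {1,7}:  v_{1} + v_{7} = 0  ⟹  sig = (2; —)
  • {4,6}:  v_{4} + v_{6} = 0  ⟹  sig = (2; —)
  • {1,2}:  v_{1} + v_{2} = v_{6}  ⟹  sig = (2; 1)
  • {1,3}:  v_{1} + v_{3} = v_{2}  ⟹  sig = (2; 1)
  • {1,6}:  v_{1} + v_{6} = v_{5}  ⟹  sig = (2; 1)
  • {2,4}:  v_{2} + v_{4} = v_{7}  ⟹  sig = (2; 1)
  • {2,7}:  v_{2} + v_{7} = v_{3}  ⟹  sig = (2; 1)
  • {4,5}:  v_{4} + v_{5} = v_{1}  ⟹  sig = (2; 1)
  • {5,7}:  v_{5} + v_{7} = v_{6}  ⟹  sig = (2; 1)
  • {6,7}:  v_{6} + v_{7} = v_{2}  ⟹  sig = (2; 1)
  • {3,5}:  v_{3} + v_{5} = v_{2} + v_{6}  ⟹  sig = (2; 1,1)
  • {2,5}:  v_{2} + v_{5} = 2·v_{6}  ⟹  sig = (2; 2)
  • {3,4}:  v_{3} + v_{4} = 2·v_{7}  ⟹  sig = (2; 2)
  • {3,6}:  v_{3} + v_{6} = 2·v_{2}  ⟹  sig = (2; 2)

Sorted signature multiset PRS(X):
    (2; —)
    (2; —)
    (2; 1)
    (2; 1)
    (2; 1)
    (2; 1)
    (2; 1)
    (2; 1)
    (2; 1)
    (2; 1)
    (2; 1,1)
    (2; 2)
    (2; 2)
    (2; 2)


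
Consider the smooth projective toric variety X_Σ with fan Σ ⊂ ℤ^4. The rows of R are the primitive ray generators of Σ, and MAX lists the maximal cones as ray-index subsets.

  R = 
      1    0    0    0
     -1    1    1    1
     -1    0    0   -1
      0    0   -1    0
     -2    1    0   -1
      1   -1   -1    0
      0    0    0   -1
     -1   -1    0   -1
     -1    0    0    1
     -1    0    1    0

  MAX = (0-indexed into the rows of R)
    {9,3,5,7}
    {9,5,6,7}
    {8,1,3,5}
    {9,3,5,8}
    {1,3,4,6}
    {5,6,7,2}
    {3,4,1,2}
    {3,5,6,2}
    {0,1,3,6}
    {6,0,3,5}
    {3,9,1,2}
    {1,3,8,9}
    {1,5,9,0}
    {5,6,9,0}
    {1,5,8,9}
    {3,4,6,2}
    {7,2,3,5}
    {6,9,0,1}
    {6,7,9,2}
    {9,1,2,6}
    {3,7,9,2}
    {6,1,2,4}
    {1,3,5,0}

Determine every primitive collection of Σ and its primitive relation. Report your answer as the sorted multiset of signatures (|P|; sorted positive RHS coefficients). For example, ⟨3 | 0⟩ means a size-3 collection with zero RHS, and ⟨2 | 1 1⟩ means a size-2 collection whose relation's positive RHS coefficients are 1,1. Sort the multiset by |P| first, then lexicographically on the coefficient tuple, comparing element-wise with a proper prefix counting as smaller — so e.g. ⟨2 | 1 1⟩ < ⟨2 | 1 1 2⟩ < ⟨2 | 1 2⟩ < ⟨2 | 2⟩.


Δ(Σ) — 10 vertices, 20 min non-faces:

  P = {0,2}:  v_{0} + v_{2} = v_{6}  ⟹  sig = ⟨2 | 1⟩
  P = {0,8}:  v_{0} + v_{8} = v_{1} + v_{5}  ⟹  sig = ⟨2 | 1 1⟩
  P = {4,5}:  v_{4} + v_{5} = v_{2} + v_{3}  ⟹  sig = ⟨2 | 1 1⟩
  P = {6,8}:  v_{6} + v_{8} = v_{3} + v_{9}  ⟹  sig = ⟨2 | 1 1⟩
  P = {0,7}:  v_{0} + v_{7} = v_{5} + v_{6} + v_{9}  ⟹  sig = ⟨2 | 1 1 1⟩
  P = {4,8}:  v_{4} + v_{8} = v_{1} + v_{2} + 2·v_{3} + v_{9}  ⟹  sig = ⟨2 | 1 1 1 2⟩
  P = {0,4}:  v_{0} + v_{4} = v_{1} + v_{3} + 2·v_{6}  ⟹  sig = ⟨2 | 1 1 2⟩
  P = {4,7}:  v_{4} + v_{7} = 2·v_{2} + v_{3} + v_{9}  ⟹  sig = ⟨2 | 1 1 2⟩
  P = {1,7}:  v_{1} + v_{7} = v_{3} + 2·v_{9}  ⟹  sig = ⟨2 | 1 2⟩
  P = {4,9}:  v_{4} + v_{9} = v_{1} + 2·v_{2}  ⟹  sig = ⟨2 | 1 2⟩
  P = {7,8}:  v_{7} + v_{8} = 2·v_{3} + v_{5} + 3·v_{9}  ⟹  sig = ⟨2 | 1 2 3⟩
  P = {2,8}:  v_{2} + v_{8} = 2·v_{3} + 2·v_{9}  ⟹  sig = ⟨2 | 2 2⟩
  P = {0,3,9}:  v_{0} + v_{3} + v_{9} = 0  ⟹  sig = ⟨3 | 0⟩
  P = {1,5,6}:  v_{1} + v_{5} + v_{6} = 0  ⟹  sig = ⟨3 | 0⟩
  P = {2,5,9}:  v_{2} + v_{5} + v_{9} = v_{7}  ⟹  sig = ⟨3 | 1⟩
  P = {3,6,9}:  v_{3} + v_{6} + v_{9} = v_{2}  ⟹  sig = ⟨3 | 1⟩
  P = {1,2,5}:  v_{1} + v_{2} + v_{5} = v_{3} + v_{9}  ⟹  sig = ⟨3 | 1 1⟩
  P = {3,6,7}:  v_{3} + v_{6} + v_{7} = 2·v_{2} + v_{5}  ⟹  sig = ⟨3 | 1 2⟩
  P = {1,2,3,6}:  v_{1} + v_{2} + v_{3} + v_{6} = v_{4}  ⟹  sig = ⟨4 | 1⟩
  P = {1,3,5,9}:  v_{1} + v_{3} + v_{5} + v_{9} = v_{8}  ⟹  sig = ⟨4 | 1⟩

Sorted signature multiset PRS(X):
    ⟨2 | 1⟩
    ⟨2 | 1 1⟩
    ⟨2 | 1 1⟩
    ⟨2 | 1 1⟩
    ⟨2 | 1 1 1⟩
    ⟨2 | 1 1 1 2⟩
    ⟨2 | 1 1 2⟩
    ⟨2 | 1 1 2⟩
    ⟨2 | 1 2⟩
    ⟨2 | 1 2⟩
    ⟨2 | 1 2 3⟩
    ⟨2 | 2 2⟩
    ⟨3 | 0⟩
    ⟨3 | 0⟩
    ⟨3 | 1⟩
    ⟨3 | 1⟩
    ⟨3 | 1 1⟩
    ⟨3 | 1 2⟩
    ⟨4 | 1⟩
    ⟨4 | 1⟩


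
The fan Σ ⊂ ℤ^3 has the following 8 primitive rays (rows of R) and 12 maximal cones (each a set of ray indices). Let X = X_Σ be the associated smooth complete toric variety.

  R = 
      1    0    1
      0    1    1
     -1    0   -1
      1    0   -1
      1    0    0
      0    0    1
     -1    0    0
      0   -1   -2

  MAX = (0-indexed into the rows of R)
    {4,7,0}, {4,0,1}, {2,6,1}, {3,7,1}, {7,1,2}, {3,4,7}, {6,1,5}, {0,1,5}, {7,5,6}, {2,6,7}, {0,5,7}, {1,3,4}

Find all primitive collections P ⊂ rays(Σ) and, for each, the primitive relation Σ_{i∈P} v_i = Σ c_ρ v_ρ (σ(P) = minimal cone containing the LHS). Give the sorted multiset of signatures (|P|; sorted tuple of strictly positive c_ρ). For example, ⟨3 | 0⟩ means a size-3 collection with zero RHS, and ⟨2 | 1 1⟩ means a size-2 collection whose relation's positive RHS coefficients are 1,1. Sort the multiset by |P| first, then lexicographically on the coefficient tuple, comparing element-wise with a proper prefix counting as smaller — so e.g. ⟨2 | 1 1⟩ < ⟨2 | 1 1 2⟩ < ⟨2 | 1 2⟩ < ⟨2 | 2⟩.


14 collections generate NE(X_Σ); each relation:

  {0,2}:  v_{0} + v_{2} = 0 ; sig = ⟨2 | 0⟩
  {4,6}:  v_{4} + v_{6} = 0 ; sig = ⟨2 | 0⟩
  {0,6}:  v_{0} + v_{6} = v_{5} ; sig = ⟨2 | 1⟩
  {2,5}:  v_{2} + v_{5} = v_{6} ; sig = ⟨2 | 1⟩
  {3,5}:  v_{3} + v_{5} = v_{4} ; sig = ⟨2 | 1⟩
  {4,5}:  v_{4} + v_{5} = v_{0} ; sig = ⟨2 | 1⟩
  {2,4}:  v_{2} + v_{4} = v_{1} + v_{7} ; sig = ⟨2 | 1 1⟩
  {3,6}:  v_{3} + v_{6} = v_{1} + v_{7} ; sig = ⟨2 | 1 1⟩
  {0,3}:  v_{0} + v_{3} = 2·v_{4} ; sig = ⟨2 | 2⟩
  {2,3}:  v_{2} + v_{3} = 2·v_{1} + 2·v_{7} ; sig = ⟨2 | 2 2⟩
  {1,5,7}:  v_{1} + v_{5} + v_{7} = 0 ; sig = ⟨3 | 0⟩
  {0,1,7}:  v_{0} + v_{1} + v_{7} = v_{4} ; sig = ⟨3 | 1⟩
  {1,4,7}:  v_{1} + v_{4} + v_{7} = v_{3} ; sig = ⟨3 | 1⟩
  {1,6,7}:  v_{1} + v_{6} + v_{7} = v_{2} ; sig = ⟨3 | 1⟩

so the primitive-relation signature multiset is
[⟨2 | 0⟩, ⟨2 | 0⟩, ⟨2 | 1⟩, ⟨2 | 1⟩, ⟨2 | 1⟩, ⟨2 | 1⟩, ⟨2 | 1 1⟩, ⟨2 | 1 1⟩, ⟨2 | 2⟩, ⟨2 | 2 2⟩, ⟨3 | 0⟩, ⟨3 | 1⟩, ⟨3 | 1⟩, ⟨3 | 1⟩]


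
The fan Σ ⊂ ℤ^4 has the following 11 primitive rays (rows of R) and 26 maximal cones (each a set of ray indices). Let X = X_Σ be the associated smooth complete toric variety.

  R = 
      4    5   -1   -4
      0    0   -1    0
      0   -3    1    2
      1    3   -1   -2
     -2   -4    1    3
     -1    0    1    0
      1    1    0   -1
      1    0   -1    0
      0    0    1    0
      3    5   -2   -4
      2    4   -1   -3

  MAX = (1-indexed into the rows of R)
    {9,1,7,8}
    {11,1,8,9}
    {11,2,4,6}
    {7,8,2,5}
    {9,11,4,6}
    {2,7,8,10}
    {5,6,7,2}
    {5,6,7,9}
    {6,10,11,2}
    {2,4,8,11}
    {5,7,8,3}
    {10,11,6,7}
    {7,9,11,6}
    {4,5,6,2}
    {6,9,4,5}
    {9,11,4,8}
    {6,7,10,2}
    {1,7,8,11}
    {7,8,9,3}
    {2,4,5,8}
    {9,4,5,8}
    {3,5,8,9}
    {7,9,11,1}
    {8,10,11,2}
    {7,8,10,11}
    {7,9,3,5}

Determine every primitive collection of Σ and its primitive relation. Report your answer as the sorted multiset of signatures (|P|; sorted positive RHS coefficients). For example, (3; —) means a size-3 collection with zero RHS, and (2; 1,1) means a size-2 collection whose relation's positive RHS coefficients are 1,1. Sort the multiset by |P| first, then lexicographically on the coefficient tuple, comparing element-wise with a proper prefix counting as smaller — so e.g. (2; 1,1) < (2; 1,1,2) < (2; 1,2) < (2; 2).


Primitive collections (21):

  P = {2,9}:  v_{2} + v_{9} = 0  ⟹  sig = (2; —)
  P = {5,11}:  v_{5} + v_{11} = 0  ⟹  sig = (2; —)
  P = {6,8}:  v_{6} + v_{8} = 0  ⟹  sig = (2; —)
  P = {4,7}:  v_{4} + v_{7} = v_{11}  ⟹  sig = (2; 1)
  P = {3,4}:  v_{3} + v_{4} = v_{8} + v_{9}  ⟹  sig = (2; 1,1)
  P = {5,10}:  v_{5} + v_{10} = v_{2} + v_{7}  ⟹  sig = (2; 1,1)
  P = {9,10}:  v_{9} + v_{10} = v_{7} + v_{11}  ⟹  sig = (2; 1,1)
  P = {1,2}:  v_{1} + v_{2} = v_{7} + v_{8} + v_{11}  ⟹  sig = (2; 1,1,1)
  P = {1,5}:  v_{1} + v_{5} = v_{7} + v_{8} + v_{9}  ⟹  sig = (2; 1,1,1)
  P = {1,6}:  v_{1} + v_{6} = v_{7} + v_{9} + v_{11}  ⟹  sig = (2; 1,1,1)
  P = {2,3}:  v_{2} + v_{3} = v_{5} + v_{7} + v_{8}  ⟹  sig = (2; 1,1,1)
  P = {3,6}:  v_{3} + v_{6} = v_{5} + v_{7} + v_{9}  ⟹  sig = (2; 1,1,1)
  P = {3,11}:  v_{3} + v_{11} = v_{7} + v_{8} + v_{9}  ⟹  sig = (2; 1,1,1)
  P = {1,4}:  v_{1} + v_{4} = v_{8} + v_{9} + 2·v_{11}  ⟹  sig = (2; 1,1,2)
  P = {3,10}:  v_{3} + v_{10} = 2·v_{7} + v_{8}  ⟹  sig = (2; 1,2)
  P = {4,10}:  v_{4} + v_{10} = v_{2} + 2·v_{11}  ⟹  sig = (2; 1,2)
  P = {1,10}:  v_{1} + v_{10} = 2·v_{7} + v_{8} + 2·v_{11}  ⟹  sig = (2; 1,2,2)
  P = {1,3}:  v_{1} + v_{3} = 2·v_{7} + 2·v_{8} + 2·v_{9}  ⟹  sig = (2; 2,2,2)
  P = {2,7,11}:  v_{2} + v_{7} + v_{11} = v_{10}  ⟹  sig = (3; 1)
  P = {5,7,8,9}:  v_{5} + v_{7} + v_{8} + v_{9} = v_{3}  ⟹  sig = (4; 1)
  P = {7,8,9,11}:  v_{7} + v_{8} + v_{9} + v_{11} = v_{1}  ⟹  sig = (4; 1)

so the primitive-relation signature multiset is
{ (2; —) ×3,  (2; 1),  (2; 1,1) ×3,  (2; 1,1,1) ×6,  (2; 1,1,2),  (2; 1,2) ×2,  (2; 1,2,2),  (2; 2,2,2),  (3; 1),  (4; 1) ×2 }


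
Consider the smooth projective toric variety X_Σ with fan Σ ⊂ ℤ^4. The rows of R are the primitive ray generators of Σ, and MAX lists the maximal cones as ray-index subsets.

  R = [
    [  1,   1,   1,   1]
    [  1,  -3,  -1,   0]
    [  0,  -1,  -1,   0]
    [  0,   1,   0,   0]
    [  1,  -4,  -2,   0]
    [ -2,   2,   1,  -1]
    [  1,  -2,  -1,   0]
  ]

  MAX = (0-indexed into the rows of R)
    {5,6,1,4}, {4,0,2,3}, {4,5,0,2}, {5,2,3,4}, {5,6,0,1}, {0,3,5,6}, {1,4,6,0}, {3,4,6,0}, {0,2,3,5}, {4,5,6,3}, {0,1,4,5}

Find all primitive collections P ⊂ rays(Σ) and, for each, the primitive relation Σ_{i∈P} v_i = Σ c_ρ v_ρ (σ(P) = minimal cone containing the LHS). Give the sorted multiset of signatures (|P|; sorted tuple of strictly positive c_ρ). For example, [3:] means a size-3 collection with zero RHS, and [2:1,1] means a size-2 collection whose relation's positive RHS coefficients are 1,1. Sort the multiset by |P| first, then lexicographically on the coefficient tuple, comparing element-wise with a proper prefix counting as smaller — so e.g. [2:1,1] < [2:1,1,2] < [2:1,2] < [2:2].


Primitive collections (5):

  • {1,2}:  v_{1} + v_{2} = v_{4}  ⇒ sig = [2:1]
  • {1,3}:  v_{1} + v_{3} = v_{6}  ⇒ sig = [2:1]
  • {2,6}:  v_{2} + v_{6} = v_{3} + v_{4}  ⇒ sig = [2:1,1]
  • {0,3,4,5}:  v_{0} + v_{3} + v_{4} + v_{5} = 0  ⇒ sig = [4:]
  • {0,4,5,6}:  v_{0} + v_{4} + v_{5} + v_{6} = v_{1}  ⇒ sig = [4:1]

Signatures (|P|; sorted positive RHS coefficients), sorted:
    [2:1]
    [2:1]
    [2:1,1]
    [4:]
    [4:1]


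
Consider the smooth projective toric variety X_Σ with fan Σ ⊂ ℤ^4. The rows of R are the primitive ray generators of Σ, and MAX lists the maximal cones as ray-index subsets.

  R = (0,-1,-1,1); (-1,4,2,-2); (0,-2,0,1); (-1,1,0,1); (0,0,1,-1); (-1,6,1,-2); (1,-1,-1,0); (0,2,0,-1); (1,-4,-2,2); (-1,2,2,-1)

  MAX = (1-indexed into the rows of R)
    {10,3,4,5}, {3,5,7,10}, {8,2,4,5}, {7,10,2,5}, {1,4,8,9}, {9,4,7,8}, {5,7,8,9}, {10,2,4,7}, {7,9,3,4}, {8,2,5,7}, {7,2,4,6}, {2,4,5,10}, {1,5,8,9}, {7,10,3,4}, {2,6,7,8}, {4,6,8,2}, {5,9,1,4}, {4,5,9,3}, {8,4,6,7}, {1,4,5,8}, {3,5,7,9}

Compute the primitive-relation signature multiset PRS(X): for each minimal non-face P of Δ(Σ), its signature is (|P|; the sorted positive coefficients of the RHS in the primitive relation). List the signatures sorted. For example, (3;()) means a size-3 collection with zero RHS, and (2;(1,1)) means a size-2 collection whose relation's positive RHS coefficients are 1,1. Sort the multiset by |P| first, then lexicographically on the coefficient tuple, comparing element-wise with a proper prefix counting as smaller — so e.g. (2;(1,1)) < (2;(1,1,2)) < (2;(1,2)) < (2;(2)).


17 collections generate NE(X_Σ); each relation:

  P = {2,9}:  v_{2} + v_{9} = 0  →  sig = (2;())
  P = {3,8}:  v_{3} + v_{8} = 0  →  sig = (2;())
  P = {2,3}:  v_{2} + v_{3} = v_{10}  →  sig = (2;(1))
  P = {8,10}:  v_{8} + v_{10} = v_{2}  →  sig = (2;(1))
  P = {9,10}:  v_{9} + v_{10} = v_{3}  →  sig = (2;(1))
  P = {1,7}:  v_{1} + v_{7} = v_{8} + v_{9}  →  sig = (2;(1,1))
  P = {1,10}:  v_{1} + v_{10} = v_{4} + v_{5}  →  sig = (2;(1,1))
  P = {5,6}:  v_{5} + v_{6} = v_{2} + v_{8}  →  sig = (2;(1,1))
  P = {1,2}:  v_{1} + v_{2} = v_{4} + v_{5} + v_{8}  →  sig = (2;(1,1,1))
  P = {1,3}:  v_{1} + v_{3} = v_{4} + v_{5} + v_{9}  →  sig = (2;(1,1,1))
  P = {3,6}:  v_{3} + v_{6} = v_{2} + v_{4} + v_{7}  →  sig = (2;(1,1,1))
  P = {6,9}:  v_{6} + v_{9} = v_{4} + v_{7} + v_{8}  →  sig = (2;(1,1,1))
  P = {6,10}:  v_{6} + v_{10} = 2·v_{2} + v_{4} + v_{7}  →  sig = (2;(1,1,2))
  P = {1,6}:  v_{1} + v_{6} = v_{4} + 2·v_{8}  →  sig = (2;(1,2))
  P = {4,5,7}:  v_{4} + v_{5} + v_{7} = 0  →  sig = (3;())
  P = {2,4,7,8}:  v_{2} + v_{4} + v_{7} + v_{8} = v_{6}  →  sig = (4;(1))
  P = {4,5,8,9}:  v_{4} + v_{5} + v_{8} + v_{9} = v_{1}  →  sig = (4;(1))

Sorted signature multiset PRS(X):
    |P|=2: 14 collections, coeffs (), (), (1), (1), (1), (1,1), (1,1), (1,1), (1,1,1), (1,1,1), (1,1,1), (1,1,1), (1,1,2), (1,2)
    |P|=3: 1 collection, coeffs ()
    |P|=4: 2 collections, coeffs (1), (1)


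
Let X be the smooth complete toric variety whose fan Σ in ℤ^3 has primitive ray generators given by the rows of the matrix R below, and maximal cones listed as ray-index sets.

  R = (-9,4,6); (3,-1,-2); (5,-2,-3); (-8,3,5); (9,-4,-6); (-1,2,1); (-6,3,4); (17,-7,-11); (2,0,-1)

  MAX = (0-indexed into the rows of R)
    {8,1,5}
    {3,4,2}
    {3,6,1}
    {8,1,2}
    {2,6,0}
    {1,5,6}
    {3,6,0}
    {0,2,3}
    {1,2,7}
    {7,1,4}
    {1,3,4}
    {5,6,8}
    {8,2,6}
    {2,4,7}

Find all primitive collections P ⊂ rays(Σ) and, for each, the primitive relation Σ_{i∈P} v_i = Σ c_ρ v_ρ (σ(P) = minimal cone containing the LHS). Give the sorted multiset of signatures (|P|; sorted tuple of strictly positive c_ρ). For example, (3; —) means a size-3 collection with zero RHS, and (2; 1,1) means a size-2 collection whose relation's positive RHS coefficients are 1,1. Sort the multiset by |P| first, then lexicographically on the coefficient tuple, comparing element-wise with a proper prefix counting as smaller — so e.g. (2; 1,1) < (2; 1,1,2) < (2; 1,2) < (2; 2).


The 20 primitive collections of Σ (r=9, n=3):

  {0,4}:  v_{0} + v_{4} = 0 ; sig = (2; —)
  {0,1}:  v_{0} + v_{1} = v_{6} ; sig = (2; 1)
  {3,7}:  v_{3} + v_{7} = v_{4} ; sig = (2; 1)
  {3,8}:  v_{3} + v_{8} = v_{6} ; sig = (2; 1)
  {4,6}:  v_{4} + v_{6} = v_{1} ; sig = (2; 1)
  {0,7}:  v_{0} + v_{7} = v_{1} + v_{2} ; sig = (2; 1,1)
  {5,7}:  v_{5} + v_{7} = 3·v_{1} + v_{2} + v_{8} ; sig = (2; 1,1,3)
  {0,5}:  v_{0} + v_{5} = 2·v_{6} + v_{8} ; sig = (2; 1,2)
  {0,8}:  v_{0} + v_{8} = v_{2} + 2·v_{6} ; sig = (2; 1,2)
  {3,5}:  v_{3} + v_{5} = v_{1} + 2·v_{6} ; sig = (2; 1,2)
  {4,5}:  v_{4} + v_{5} = 2·v_{1} + v_{8} ; sig = (2; 1,2)
  {4,8}:  v_{4} + v_{8} = 2·v_{1} + v_{2} ; sig = (2; 1,2)
  {6,7}:  v_{6} + v_{7} = 2·v_{1} + v_{2} ; sig = (2; 1,2)
  {2,5}:  v_{2} + v_{5} = 2·v_{8} ; sig = (2; 2)
  {7,8}:  v_{7} + v_{8} = 3·v_{1} + 2·v_{2} ; sig = (2; 2,3)
  {1,2,3}:  v_{1} + v_{2} + v_{3} = 0 ; sig = (3; —)
  {1,2,4}:  v_{1} + v_{2} + v_{4} = v_{7} ; sig = (3; 1)
  {1,2,6}:  v_{1} + v_{2} + v_{6} = v_{8} ; sig = (3; 1)
  {1,6,8}:  v_{1} + v_{6} + v_{8} = v_{5} ; sig = (3; 1)
  {2,3,6}:  v_{2} + v_{3} + v_{6} = v_{0} ; sig = (3; 1)

so the primitive-relation signature multiset is
[(2; —), (2; 1), (2; 1), (2; 1), (2; 1), (2; 1,1), (2; 1,1,3), (2; 1,2), (2; 1,2), (2; 1,2), (2; 1,2), (2; 1,2), (2; 1,2), (2; 2), (2; 2,3), (3; —), (3; 1), (3; 1), (3; 1), (3; 1)]


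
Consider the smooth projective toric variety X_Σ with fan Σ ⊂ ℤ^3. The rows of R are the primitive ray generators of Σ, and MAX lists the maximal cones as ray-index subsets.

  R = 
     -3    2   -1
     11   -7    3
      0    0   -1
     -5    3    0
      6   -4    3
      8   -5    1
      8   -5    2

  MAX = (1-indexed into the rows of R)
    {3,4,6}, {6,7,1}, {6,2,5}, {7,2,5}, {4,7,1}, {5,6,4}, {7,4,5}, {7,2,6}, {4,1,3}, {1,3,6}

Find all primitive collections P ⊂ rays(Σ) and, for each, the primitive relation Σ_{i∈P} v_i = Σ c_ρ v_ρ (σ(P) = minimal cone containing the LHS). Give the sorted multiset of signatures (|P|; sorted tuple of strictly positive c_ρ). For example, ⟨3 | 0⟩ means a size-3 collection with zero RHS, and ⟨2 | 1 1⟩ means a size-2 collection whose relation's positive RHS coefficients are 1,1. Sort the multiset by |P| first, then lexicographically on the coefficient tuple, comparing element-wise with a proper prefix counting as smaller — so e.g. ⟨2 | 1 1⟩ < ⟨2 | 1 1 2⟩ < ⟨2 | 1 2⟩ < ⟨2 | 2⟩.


9 minimal non-faces of Δ(Σ) (on 7 rays):

  P = {1,2}:  v_{1} + v_{2} = v_{7}  →  sig = ⟨2 | 1⟩
  P = {2,4}:  v_{2} + v_{4} = v_{5}  →  sig = ⟨2 | 1⟩
  P = {3,7}:  v_{3} + v_{7} = v_{6}  →  sig = ⟨2 | 1⟩
  P = {1,5}:  v_{1} + v_{5} = v_{4} + v_{7}  →  sig = ⟨2 | 1 1⟩
  P = {2,3}:  v_{2} + v_{3} = v_{4} + 2·v_{6}  →  sig = ⟨2 | 1 2⟩
  P = {3,5}:  v_{3} + v_{5} = 2·v_{4} + 2·v_{6}  →  sig = ⟨2 | 2 2⟩
  P = {1,4,6}:  v_{1} + v_{4} + v_{6} = 0  →  sig = ⟨3 | 0⟩
  P = {4,6,7}:  v_{4} + v_{6} + v_{7} = v_{2}  →  sig = ⟨3 | 1⟩
  P = {5,6,7}:  v_{5} + v_{6} + v_{7} = 2·v_{2}  →  sig = ⟨3 | 2⟩

Sorted signature multiset PRS(X):
{ ⟨2 | 1⟩ ×3,  ⟨2 | 1 1⟩,  ⟨2 | 1 2⟩,  ⟨2 | 2 2⟩,  ⟨3 | 0⟩,  ⟨3 | 1⟩,  ⟨3 | 2⟩ }


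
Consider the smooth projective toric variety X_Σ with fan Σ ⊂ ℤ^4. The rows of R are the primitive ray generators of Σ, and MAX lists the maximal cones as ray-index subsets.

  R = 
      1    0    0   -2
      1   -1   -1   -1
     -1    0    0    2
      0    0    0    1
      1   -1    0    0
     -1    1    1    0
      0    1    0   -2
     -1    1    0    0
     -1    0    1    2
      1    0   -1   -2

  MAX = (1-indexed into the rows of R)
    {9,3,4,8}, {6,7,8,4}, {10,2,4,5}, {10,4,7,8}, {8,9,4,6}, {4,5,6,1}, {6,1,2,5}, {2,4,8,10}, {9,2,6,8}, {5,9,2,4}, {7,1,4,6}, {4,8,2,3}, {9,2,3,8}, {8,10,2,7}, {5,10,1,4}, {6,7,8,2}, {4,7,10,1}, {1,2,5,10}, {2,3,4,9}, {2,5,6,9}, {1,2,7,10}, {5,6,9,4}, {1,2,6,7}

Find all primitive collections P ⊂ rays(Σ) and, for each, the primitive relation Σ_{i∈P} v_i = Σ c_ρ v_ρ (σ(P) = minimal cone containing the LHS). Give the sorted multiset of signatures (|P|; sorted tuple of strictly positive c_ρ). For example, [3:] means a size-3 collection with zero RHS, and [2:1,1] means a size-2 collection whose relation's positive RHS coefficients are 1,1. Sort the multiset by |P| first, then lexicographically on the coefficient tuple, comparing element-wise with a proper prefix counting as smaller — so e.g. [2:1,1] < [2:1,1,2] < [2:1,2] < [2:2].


Minimal non-faces — 16 found among 10 rays, 23 max cones:

  • {1,3}:  v_{1} + v_{3} = 0 — sig = [2:]
  • {5,8}:  v_{5} + v_{8} = 0 — sig = [2:]
  • {9,10}:  v_{9} + v_{10} = 0 — sig = [2:]
  • {1,8}:  v_{1} + v_{8} = v_{7} — sig = [2:1]
  • {3,7}:  v_{3} + v_{7} = v_{8} — sig = [2:1]
  • {5,7}:  v_{5} + v_{7} = v_{1} — sig = [2:1]
  • {6,10}:  v_{6} + v_{10} = v_{7} — sig = [2:1]
  • {7,9}:  v_{7} + v_{9} = v_{6} — sig = [2:1]
  • {1,9}:  v_{1} + v_{9} = v_{5} + v_{6} — sig = [2:1,1]
  • {3,6}:  v_{3} + v_{6} = v_{8} + v_{9} — sig = [2:1,1]
  • {3,5}:  v_{3} + v_{5} = v_{2} + v_{4} + v_{9} — sig = [2:1,1,1]
  • {3,10}:  v_{3} + v_{10} = v_{2} + v_{4} + v_{8} — sig = [2:1,1,1]
  • {2,4,6}:  v_{2} + v_{4} + v_{6} = 0 — sig = [3:]
  • {2,4,7}:  v_{2} + v_{4} + v_{7} = v_{10} — sig = [3:1]
  • {1,2,4}:  v_{1} + v_{2} + v_{4} = v_{5} + v_{10} — sig = [3:1,1]
  • {2,4,8,9}:  v_{2} + v_{4} + v_{8} + v_{9} = v_{3} — sig = [4:1]

Sorted signature multiset PRS(X):
[[2:], [2:], [2:], [2:1], [2:1], [2:1], [2:1], [2:1], [2:1,1], [2:1,1], [2:1,1,1], [2:1,1,1], [3:], [3:1], [3:1,1], [4:1]]


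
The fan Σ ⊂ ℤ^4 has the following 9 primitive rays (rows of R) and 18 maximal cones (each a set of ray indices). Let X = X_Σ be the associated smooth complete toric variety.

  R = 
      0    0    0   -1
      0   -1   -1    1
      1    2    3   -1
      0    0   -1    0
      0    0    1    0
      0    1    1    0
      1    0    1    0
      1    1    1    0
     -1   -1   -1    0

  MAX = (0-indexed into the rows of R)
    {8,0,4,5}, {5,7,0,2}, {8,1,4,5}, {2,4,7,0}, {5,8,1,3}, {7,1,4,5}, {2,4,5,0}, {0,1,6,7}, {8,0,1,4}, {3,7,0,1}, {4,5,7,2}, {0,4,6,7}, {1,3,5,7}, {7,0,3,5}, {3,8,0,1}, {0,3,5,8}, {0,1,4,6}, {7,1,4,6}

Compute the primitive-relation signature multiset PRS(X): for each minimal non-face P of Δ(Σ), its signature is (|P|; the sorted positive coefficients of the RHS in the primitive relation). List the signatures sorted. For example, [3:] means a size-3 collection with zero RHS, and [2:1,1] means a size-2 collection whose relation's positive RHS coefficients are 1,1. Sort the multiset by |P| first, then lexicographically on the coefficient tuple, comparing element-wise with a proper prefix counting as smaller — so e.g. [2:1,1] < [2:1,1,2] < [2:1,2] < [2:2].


|primitive collections| = 12. Relations:

  {3,4}:  v_{3} + v_{4} = 0  so sig = [2:]
  {7,8}:  v_{7} + v_{8} = 0  so sig = [2:]
  {1,2}:  v_{1} + v_{2} = v_{4} + v_{7}  so sig = [2:1,1]
  {5,6}:  v_{5} + v_{6} = v_{4} + v_{7}  so sig = [2:1,1]
  {2,3}:  v_{2} + v_{3} = v_{0} + v_{5} + v_{7}  so sig = [2:1,1,1]
  {2,8}:  v_{2} + v_{8} = v_{0} + v_{4} + v_{5}  so sig = [2:1,1,1]
  {3,6}:  v_{3} + v_{6} = v_{0} + v_{1} + v_{7}  so sig = [2:1,1,1]
  {6,8}:  v_{6} + v_{8} = v_{0} + v_{1} + v_{4}  so sig = [2:1,1,1]
  {2,6}:  v_{2} + v_{6} = v_{0} + 2·v_{4} + 2·v_{7}  so sig = [2:1,2,2]
  {0,1,5}:  v_{0} + v_{1} + v_{5} = 0  so sig = [3:]
  {0,1,4,7}:  v_{0} + v_{1} + v_{4} + v_{7} = v_{6}  so sig = [4:1]
  {0,4,5,7}:  v_{0} + v_{4} + v_{5} + v_{7} = v_{2}  so sig = [4:1]

so the primitive-relation signature multiset is
    [2:]
    [2:]
    [2:1,1]
    [2:1,1]
    [2:1,1,1]
    [2:1,1,1]
    [2:1,1,1]
    [2:1,1,1]
    [2:1,2,2]
    [3:]
    [4:1]
    [4:1]


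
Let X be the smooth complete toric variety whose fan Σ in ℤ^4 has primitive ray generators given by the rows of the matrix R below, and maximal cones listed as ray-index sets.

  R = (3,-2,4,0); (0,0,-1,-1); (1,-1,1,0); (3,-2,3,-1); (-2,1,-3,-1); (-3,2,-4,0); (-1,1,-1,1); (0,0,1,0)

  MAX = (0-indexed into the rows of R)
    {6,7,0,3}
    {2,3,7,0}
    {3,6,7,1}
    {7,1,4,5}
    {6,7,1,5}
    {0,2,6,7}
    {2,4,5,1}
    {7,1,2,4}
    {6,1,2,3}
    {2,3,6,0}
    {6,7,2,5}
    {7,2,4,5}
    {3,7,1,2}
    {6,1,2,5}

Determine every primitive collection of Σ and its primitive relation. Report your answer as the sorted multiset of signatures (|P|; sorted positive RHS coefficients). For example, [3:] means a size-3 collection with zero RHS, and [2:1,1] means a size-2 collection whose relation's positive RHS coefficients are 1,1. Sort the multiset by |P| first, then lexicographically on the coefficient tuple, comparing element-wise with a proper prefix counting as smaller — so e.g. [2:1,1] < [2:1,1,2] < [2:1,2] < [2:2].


9 collections generate NE(X_Σ); each relation:

  • {0,5}:  v_{0} + v_{5} = 0  ⇒ sig = [2:]
  • {0,1}:  v_{0} + v_{1} = v_{3}  ⇒ sig = [2:1]
  • {3,5}:  v_{3} + v_{5} = v_{1}  ⇒ sig = [2:1]
  • {4,6}:  v_{4} + v_{6} = v_{5}  ⇒ sig = [2:1]
  • {0,4}:  v_{0} + v_{4} = v_{1} + v_{2} + v_{7}  ⇒ sig = [2:1,1,1]
  • {3,4}:  v_{3} + v_{4} = 2·v_{1} + v_{2} + v_{7}  ⇒ sig = [2:1,1,2]
  • {1,2,6,7}:  v_{1} + v_{2} + v_{6} + v_{7} = 0  ⇒ sig = [4:]
  • {1,2,5,7}:  v_{1} + v_{2} + v_{5} + v_{7} = v_{4}  ⇒ sig = [4:1]
  • {2,3,6,7}:  v_{2} + v_{3} + v_{6} + v_{7} = v_{0}  ⇒ sig = [4:1]

Hence PRS(X_Σ) =
[[2:], [2:1], [2:1], [2:1], [2:1,1,1], [2:1,1,2], [4:], [4:1], [4:1]]


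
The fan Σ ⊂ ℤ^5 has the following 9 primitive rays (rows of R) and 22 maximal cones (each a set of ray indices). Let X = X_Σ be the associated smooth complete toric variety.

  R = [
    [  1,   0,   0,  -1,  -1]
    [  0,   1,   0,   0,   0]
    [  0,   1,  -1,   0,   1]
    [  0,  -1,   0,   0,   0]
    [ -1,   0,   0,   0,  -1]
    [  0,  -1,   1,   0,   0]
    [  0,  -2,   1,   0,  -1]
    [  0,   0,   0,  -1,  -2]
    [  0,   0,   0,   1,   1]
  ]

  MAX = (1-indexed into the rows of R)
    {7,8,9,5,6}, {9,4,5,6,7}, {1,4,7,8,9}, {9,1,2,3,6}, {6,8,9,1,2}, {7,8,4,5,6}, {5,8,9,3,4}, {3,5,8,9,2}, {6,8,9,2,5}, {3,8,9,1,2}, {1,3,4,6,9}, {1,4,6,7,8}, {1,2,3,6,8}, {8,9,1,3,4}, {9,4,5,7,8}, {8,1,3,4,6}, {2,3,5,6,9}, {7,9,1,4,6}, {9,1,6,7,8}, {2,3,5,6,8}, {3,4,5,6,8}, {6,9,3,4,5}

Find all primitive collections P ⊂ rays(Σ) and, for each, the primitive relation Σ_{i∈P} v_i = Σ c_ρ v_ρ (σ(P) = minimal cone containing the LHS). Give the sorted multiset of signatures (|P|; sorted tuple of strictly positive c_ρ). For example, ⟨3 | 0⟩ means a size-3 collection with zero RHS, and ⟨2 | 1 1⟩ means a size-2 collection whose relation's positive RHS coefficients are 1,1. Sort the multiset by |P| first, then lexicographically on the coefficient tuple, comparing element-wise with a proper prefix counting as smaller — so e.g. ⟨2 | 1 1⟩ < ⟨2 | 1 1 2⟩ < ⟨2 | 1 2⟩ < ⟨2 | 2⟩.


The 6 primitive collections of Σ (r=9, n=5):

  P={2,4}:  v_{2} + v_{4} = 0  so sig = ⟨2 | 0⟩
  P={1,5}:  v_{1} + v_{5} = v_{8}  so sig = ⟨2 | 1⟩
  P={3,7}:  v_{3} + v_{7} = v_{4}  so sig = ⟨2 | 1⟩
  P={2,7}:  v_{2} + v_{7} = v_{6} + v_{8} + v_{9}  so sig = ⟨2 | 1 1 1⟩
  P={3,6,8,9}:  v_{3} + v_{6} + v_{8} + v_{9} = 0  so sig = ⟨4 | 0⟩
  P={4,6,8,9}:  v_{4} + v_{6} + v_{8} + v_{9} = v_{7}  so sig = ⟨4 | 1⟩

Hence PRS(X_Σ) =
    |P|=2: 4 collections, coeffs (), (1), (1), (1,1,1)
    |P|=4: 2 collections, coeffs (), (1)


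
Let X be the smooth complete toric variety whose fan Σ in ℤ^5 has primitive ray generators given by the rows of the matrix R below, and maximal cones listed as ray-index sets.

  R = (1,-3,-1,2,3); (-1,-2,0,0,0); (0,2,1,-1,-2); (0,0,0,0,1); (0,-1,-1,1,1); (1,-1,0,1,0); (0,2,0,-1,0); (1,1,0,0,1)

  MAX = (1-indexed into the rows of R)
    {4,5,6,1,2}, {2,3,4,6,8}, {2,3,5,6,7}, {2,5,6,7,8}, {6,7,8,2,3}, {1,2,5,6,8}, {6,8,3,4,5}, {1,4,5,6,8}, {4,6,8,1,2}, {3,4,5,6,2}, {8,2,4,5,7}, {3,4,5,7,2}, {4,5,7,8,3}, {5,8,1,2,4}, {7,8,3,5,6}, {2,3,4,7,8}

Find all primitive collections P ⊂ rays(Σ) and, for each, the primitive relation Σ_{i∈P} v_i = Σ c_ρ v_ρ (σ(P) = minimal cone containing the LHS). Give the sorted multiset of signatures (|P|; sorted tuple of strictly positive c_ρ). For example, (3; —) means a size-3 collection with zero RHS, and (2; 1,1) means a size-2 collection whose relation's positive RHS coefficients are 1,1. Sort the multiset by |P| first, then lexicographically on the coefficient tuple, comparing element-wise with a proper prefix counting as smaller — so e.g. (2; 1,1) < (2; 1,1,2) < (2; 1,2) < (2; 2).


Minimal non-faces — 5 found among 8 rays, 16 max cones:

  • {1,3}:  v_{1} + v_{3} = v_{4} + v_{6}  →  sig = (2; 1,1)
  • {1,7}:  v_{1} + v_{7} = v_{2} + v_{5} + 2·v_{8}  →  sig = (2; 1,1,2)
  • {4,6,7}:  v_{4} + v_{6} + v_{7} = v_{8}  →  sig = (3; 1)
  • {2,3,5,8}:  v_{2} + v_{3} + v_{5} + v_{8} = 0  →  sig = (4; —)
  • {2,4,5,6,8}:  v_{2} + v_{4} + v_{5} + v_{6} + v_{8} = v_{1}  →  sig = (5; 1)

Signatures (|P|; sorted positive RHS coefficients), sorted:
[(2; 1,1), (2; 1,1,2), (3; 1), (4; —), (5; 1)]


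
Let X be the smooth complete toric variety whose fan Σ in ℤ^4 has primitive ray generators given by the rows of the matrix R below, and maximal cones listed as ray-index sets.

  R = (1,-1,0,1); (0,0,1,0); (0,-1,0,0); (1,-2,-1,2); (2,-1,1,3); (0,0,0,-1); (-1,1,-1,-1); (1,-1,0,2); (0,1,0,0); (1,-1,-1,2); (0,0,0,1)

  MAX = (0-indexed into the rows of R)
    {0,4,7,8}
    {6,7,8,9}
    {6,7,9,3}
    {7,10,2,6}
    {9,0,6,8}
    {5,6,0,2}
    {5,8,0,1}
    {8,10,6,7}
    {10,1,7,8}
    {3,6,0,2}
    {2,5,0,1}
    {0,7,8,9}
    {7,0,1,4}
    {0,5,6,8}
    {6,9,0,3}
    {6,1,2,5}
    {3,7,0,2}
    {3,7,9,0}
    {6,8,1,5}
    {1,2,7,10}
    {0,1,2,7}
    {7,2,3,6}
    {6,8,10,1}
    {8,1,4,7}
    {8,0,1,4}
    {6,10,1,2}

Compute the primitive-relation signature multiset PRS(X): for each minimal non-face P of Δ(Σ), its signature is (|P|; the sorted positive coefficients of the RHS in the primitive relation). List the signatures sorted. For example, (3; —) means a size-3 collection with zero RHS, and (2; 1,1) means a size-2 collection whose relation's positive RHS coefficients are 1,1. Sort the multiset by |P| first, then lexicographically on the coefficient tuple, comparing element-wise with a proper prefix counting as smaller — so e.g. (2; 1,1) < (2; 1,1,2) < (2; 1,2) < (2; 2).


22 collections generate NE(X_Σ); each relation:

  • {2,8}:  v_{2} + v_{8} = 0  so sig = (2; —)
  • {5,10}:  v_{5} + v_{10} = 0  so sig = (2; —)
  • {0,10}:  v_{0} + v_{10} = v_{7}  so sig = (2; 1)
  • {1,9}:  v_{1} + v_{9} = v_{7}  so sig = (2; 1)
  • {2,9}:  v_{2} + v_{9} = v_{3}  so sig = (2; 1)
  • {3,8}:  v_{3} + v_{8} = v_{9}  so sig = (2; 1)
  • {5,7}:  v_{5} + v_{7} = v_{0}  so sig = (2; 1)
  • {1,3}:  v_{1} + v_{3} = v_{2} + v_{7}  so sig = (2; 1,1)
  • {4,6}:  v_{4} + v_{6} = v_{7} + v_{8}  so sig = (2; 1,1)
  • {2,4}:  v_{2} + v_{4} = v_{0} + v_{1} + v_{7}  so sig = (2; 1,1,1)
  • {3,5}:  v_{3} + v_{5} = 2·v_{0} + v_{2} + v_{6}  so sig = (2; 1,1,2)
  • {3,10}:  v_{3} + v_{10} = v_{2} + v_{6} + 2·v_{7}  so sig = (2; 1,1,2)
  • {4,5}:  v_{4} + v_{5} = 2·v_{0} + v_{1} + v_{8}  so sig = (2; 1,1,2)
  • {4,9}:  v_{4} + v_{9} = v_{0} + 2·v_{7} + v_{8}  so sig = (2; 1,1,2)
  • {4,10}:  v_{4} + v_{10} = v_{1} + 2·v_{7} + v_{8}  so sig = (2; 1,1,2)
  • {3,4}:  v_{3} + v_{4} = v_{0} + 2·v_{7}  so sig = (2; 1,2)
  • {5,9}:  v_{5} + v_{9} = 2·v_{0} + v_{6}  so sig = (2; 1,2)
  • {9,10}:  v_{9} + v_{10} = v_{6} + 2·v_{7}  so sig = (2; 1,2)
  • {0,1,6}:  v_{0} + v_{1} + v_{6} = 0  so sig = (3; —)
  • {0,6,7}:  v_{0} + v_{6} + v_{7} = v_{9}  so sig = (3; 1)
  • {1,6,7}:  v_{1} + v_{6} + v_{7} = v_{10}  so sig = (3; 1)
  • {0,1,7,8}:  v_{0} + v_{1} + v_{7} + v_{8} = v_{4}  so sig = (4; 1)

Hence PRS(X_Σ) =
[(2; —), (2; —), (2; 1), (2; 1), (2; 1), (2; 1), (2; 1), (2; 1,1), (2; 1,1), (2; 1,1,1), (2; 1,1,2), (2; 1,1,2), (2; 1,1,2), (2; 1,1,2), (2; 1,1,2), (2; 1,2), (2; 1,2), (2; 1,2), (3; —), (3; 1), (3; 1), (4; 1)]


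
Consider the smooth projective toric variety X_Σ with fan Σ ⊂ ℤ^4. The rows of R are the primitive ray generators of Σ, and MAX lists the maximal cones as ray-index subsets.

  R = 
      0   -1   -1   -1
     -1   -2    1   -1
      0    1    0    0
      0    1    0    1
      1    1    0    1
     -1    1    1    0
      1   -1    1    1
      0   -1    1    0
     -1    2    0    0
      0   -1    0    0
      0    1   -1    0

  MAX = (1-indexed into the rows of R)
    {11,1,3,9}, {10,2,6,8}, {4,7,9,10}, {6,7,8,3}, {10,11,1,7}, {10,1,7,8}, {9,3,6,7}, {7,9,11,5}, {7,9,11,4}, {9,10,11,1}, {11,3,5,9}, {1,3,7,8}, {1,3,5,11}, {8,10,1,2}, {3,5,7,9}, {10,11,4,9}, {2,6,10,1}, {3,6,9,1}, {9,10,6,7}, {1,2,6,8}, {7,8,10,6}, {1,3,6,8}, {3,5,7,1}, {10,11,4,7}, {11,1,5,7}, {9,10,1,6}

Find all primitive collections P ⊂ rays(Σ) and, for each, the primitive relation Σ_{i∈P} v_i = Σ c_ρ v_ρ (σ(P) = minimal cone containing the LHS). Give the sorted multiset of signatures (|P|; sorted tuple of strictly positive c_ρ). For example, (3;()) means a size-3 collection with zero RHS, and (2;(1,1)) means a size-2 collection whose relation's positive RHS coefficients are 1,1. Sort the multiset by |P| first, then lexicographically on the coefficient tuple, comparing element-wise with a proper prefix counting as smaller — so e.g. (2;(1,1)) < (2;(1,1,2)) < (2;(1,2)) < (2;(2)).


24 minimal non-faces of Δ(Σ) (on 11 rays):

  P = {3,10}:  v_{3} + v_{10} = 0  ⇒ sig = (2;())
  P = {8,11}:  v_{8} + v_{11} = 0  ⇒ sig = (2;())
  P = {2,5}:  v_{2} + v_{5} = v_{8}  ⇒ sig = (2;(1))
  P = {6,11}:  v_{6} + v_{11} = v_{9}  ⇒ sig = (2;(1))
  P = {8,9}:  v_{8} + v_{9} = v_{6}  ⇒ sig = (2;(1))
  P = {1,4}:  v_{1} + v_{4} = v_{10} + v_{11}  ⇒ sig = (2;(1,1))
  P = {5,8}:  v_{5} + v_{8} = v_{3} + v_{7}  ⇒ sig = (2;(1,1))
  P = {5,10}:  v_{5} + v_{10} = v_{7} + v_{11}  ⇒ sig = (2;(1,1))
  P = {2,3}:  v_{2} + v_{3} = v_{1} + v_{6} + v_{8}  ⇒ sig = (2;(1,1,1))
  P = {2,11}:  v_{2} + v_{11} = v_{1} + v_{6} + v_{10}  ⇒ sig = (2;(1,1,1))
  P = {3,4}:  v_{3} + v_{4} = v_{7} + v_{9} + v_{11}  ⇒ sig = (2;(1,1,1))
  P = {4,8}:  v_{4} + v_{8} = v_{7} + v_{9} + v_{10}  ⇒ sig = (2;(1,1,1))
  P = {5,6}:  v_{5} + v_{6} = v_{3} + v_{7} + v_{9}  ⇒ sig = (2;(1,1,1))
  P = {2,9}:  v_{2} + v_{9} = v_{1} + 2·v_{6} + v_{10}  ⇒ sig = (2;(1,1,2))
  P = {4,6}:  v_{4} + v_{6} = v_{7} + 2·v_{9} + v_{10}  ⇒ sig = (2;(1,1,2))
  P = {2,4}:  v_{2} + v_{4} = v_{6} + 2·v_{10}  ⇒ sig = (2;(1,2))
  P = {2,7}:  v_{2} + v_{7} = 2·v_{8} + v_{10}  ⇒ sig = (2;(1,2))
  P = {4,5}:  v_{4} + v_{5} = 2·v_{7} + v_{9} + 2·v_{11}  ⇒ sig = (2;(1,2,2))
  P = {1,7,9}:  v_{1} + v_{7} + v_{9} = 0  ⇒ sig = (3;())
  P = {1,6,7}:  v_{1} + v_{6} + v_{7} = v_{8}  ⇒ sig = (3;(1))
  P = {3,7,11}:  v_{3} + v_{7} + v_{11} = v_{5}  ⇒ sig = (3;(1))
  P = {1,5,9}:  v_{1} + v_{5} + v_{9} = v_{3} + v_{11}  ⇒ sig = (3;(1,1))
  P = {1,6,8,10}:  v_{1} + v_{6} + v_{8} + v_{10} = v_{2}  ⇒ sig = (4;(1))
  P = {7,9,10,11}:  v_{7} + v_{9} + v_{10} + v_{11} = v_{4}  ⇒ sig = (4;(1))

so the primitive-relation signature multiset is
[(2;()), (2;()), (2;(1)), (2;(1)), (2;(1)), (2;(1,1)), (2;(1,1)), (2;(1,1)), (2;(1,1,1)), (2;(1,1,1)), (2;(1,1,1)), (2;(1,1,1)), (2;(1,1,1)), (2;(1,1,2)), (2;(1,1,2)), (2;(1,2)), (2;(1,2)), (2;(1,2,2)), (3;()), (3;(1)), (3;(1)), (3;(1,1)), (4;(1)), (4;(1))]


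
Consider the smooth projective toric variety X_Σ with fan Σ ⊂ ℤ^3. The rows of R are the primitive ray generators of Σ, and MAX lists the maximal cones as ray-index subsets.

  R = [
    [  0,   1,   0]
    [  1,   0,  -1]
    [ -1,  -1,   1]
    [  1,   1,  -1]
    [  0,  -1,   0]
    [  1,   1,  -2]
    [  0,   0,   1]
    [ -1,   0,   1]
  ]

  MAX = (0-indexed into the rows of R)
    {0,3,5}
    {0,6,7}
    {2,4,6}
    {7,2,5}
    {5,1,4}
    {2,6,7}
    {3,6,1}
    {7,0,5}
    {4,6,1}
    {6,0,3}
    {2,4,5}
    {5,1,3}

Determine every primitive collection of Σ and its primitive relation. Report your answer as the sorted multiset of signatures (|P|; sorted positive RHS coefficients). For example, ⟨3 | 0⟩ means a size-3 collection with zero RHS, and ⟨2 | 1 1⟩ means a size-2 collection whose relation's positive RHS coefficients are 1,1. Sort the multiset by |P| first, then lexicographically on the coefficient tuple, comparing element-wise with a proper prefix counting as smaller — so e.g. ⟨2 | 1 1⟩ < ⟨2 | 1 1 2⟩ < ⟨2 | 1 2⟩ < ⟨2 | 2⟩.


Minimal non-faces — 10 found among 8 rays, 12 max cones:

  • {0,4}:  v_{0} + v_{4} = 0  →  sig = ⟨2 | 0⟩
  • {1,7}:  v_{1} + v_{7} = 0  →  sig = ⟨2 | 0⟩
  • {2,3}:  v_{2} + v_{3} = 0  →  sig = ⟨2 | 0⟩
  • {0,1}:  v_{0} + v_{1} = v_{3}  →  sig = ⟨2 | 1⟩
  • {0,2}:  v_{0} + v_{2} = v_{7}  →  sig = ⟨2 | 1⟩
  • {1,2}:  v_{1} + v_{2} = v_{4}  →  sig = ⟨2 | 1⟩
  • {3,4}:  v_{3} + v_{4} = v_{1}  →  sig = ⟨2 | 1⟩
  • {3,7}:  v_{3} + v_{7} = v_{0}  →  sig = ⟨2 | 1⟩
  • {4,7}:  v_{4} + v_{7} = v_{2}  →  sig = ⟨2 | 1⟩
  • {5,6}:  v_{5} + v_{6} = v_{3}  →  sig = ⟨2 | 1⟩

Sorted signature multiset PRS(X):
[⟨2 | 0⟩, ⟨2 | 0⟩, ⟨2 | 0⟩, ⟨2 | 1⟩, ⟨2 | 1⟩, ⟨2 | 1⟩, ⟨2 | 1⟩, ⟨2 | 1⟩, ⟨2 | 1⟩, ⟨2 | 1⟩]


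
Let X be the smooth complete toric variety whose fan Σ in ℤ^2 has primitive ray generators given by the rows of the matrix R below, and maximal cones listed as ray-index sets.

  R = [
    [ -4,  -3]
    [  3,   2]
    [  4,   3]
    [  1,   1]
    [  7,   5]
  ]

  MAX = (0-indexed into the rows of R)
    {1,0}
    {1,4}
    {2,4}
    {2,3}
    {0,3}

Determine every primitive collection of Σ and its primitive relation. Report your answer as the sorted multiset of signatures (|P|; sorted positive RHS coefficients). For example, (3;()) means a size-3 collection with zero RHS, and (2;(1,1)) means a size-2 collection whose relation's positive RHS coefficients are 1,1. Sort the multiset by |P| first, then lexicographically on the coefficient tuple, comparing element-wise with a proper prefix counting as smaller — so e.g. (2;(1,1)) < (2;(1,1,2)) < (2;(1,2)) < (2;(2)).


The 5 primitive collections of Σ (r=5, n=2):

  {0,2}:  v_{0} + v_{2} = 0 — sig = (2;())
  {0,4}:  v_{0} + v_{4} = v_{1} — sig = (2;(1))
  {1,2}:  v_{1} + v_{2} = v_{4} — sig = (2;(1))
  {1,3}:  v_{1} + v_{3} = v_{2} — sig = (2;(1))
  {3,4}:  v_{3} + v_{4} = 2·v_{2} — sig = (2;(2))

so the primitive-relation signature multiset is
[(2;()), (2;(1)), (2;(1)), (2;(1)), (2;(2))]


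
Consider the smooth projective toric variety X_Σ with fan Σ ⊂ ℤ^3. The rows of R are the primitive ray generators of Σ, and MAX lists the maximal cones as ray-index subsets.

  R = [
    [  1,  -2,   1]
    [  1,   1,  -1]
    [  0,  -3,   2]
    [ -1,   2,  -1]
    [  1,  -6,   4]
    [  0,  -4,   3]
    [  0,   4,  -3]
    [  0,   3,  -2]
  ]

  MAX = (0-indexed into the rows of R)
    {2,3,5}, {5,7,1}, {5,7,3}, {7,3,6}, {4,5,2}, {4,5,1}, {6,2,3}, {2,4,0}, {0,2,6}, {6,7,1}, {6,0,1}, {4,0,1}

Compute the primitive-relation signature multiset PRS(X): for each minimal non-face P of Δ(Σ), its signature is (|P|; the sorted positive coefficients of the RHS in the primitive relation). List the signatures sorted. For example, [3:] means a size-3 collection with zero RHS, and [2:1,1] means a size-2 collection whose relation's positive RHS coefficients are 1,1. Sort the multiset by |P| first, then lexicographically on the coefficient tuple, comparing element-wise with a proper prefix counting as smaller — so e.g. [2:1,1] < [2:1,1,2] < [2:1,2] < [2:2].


10 collections generate NE(X_Σ); each relation:

  P = {0,3}:  v_{0} + v_{3} = 0  →  sig = [2:]
  P = {2,7}:  v_{2} + v_{7} = 0  →  sig = [2:]
  P = {5,6}:  v_{5} + v_{6} = 0  →  sig = [2:]
  P = {0,5}:  v_{0} + v_{5} = v_{4}  →  sig = [2:1]
  P = {0,7}:  v_{0} + v_{7} = v_{1}  →  sig = [2:1]
  P = {1,2}:  v_{1} + v_{2} = v_{0}  →  sig = [2:1]
  P = {1,3}:  v_{1} + v_{3} = v_{7}  →  sig = [2:1]
  P = {3,4}:  v_{3} + v_{4} = v_{5}  →  sig = [2:1]
  P = {4,6}:  v_{4} + v_{6} = v_{0}  →  sig = [2:1]
  P = {4,7}:  v_{4} + v_{7} = v_{1} + v_{5}  →  sig = [2:1,1]

Hence PRS(X_Σ) =
{ [2:] ×3,  [2:1] ×6,  [2:1,1] }
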